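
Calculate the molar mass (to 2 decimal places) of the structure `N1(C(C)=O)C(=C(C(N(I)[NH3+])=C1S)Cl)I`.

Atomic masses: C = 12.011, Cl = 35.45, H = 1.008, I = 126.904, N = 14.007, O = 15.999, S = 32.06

458.46

Molecular formula: C6H7ClI2N3OS+.
M = 6×12.011 + 1×35.45 + 7×1.008 + 2×126.904 + 3×14.007 + 1×15.999 + 1×32.06 = 458.46 g/mol.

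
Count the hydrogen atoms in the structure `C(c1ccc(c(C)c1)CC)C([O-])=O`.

13

Hydrogens are implicit in SMILES; fill each atom to its normal valence:
  3 × C (aromatic): 1 H each → 3
  3 × C (aromatic): no H
  2 × C: 3 H each → 6
  2 × C: 2 H each → 4
  1 × C: no H
  1 × O: no H
  1 × O (charge -1): no H
  Total hydrogens = 13.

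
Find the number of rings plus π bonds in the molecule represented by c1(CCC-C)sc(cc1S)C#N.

5

Molecular formula from the SMILES: C9H11NS2.
DoU = (2C + 2 + N − H − X)/2 = (2·9 + 2 + 1 − 11 − 0)/2 = 10/2 = 5.
(Structurally: 1 ring(s) + 4 π bond(s) = 5.)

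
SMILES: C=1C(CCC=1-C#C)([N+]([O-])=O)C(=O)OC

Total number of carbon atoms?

The symbol for carbon appears 9 times in the SMILES.

9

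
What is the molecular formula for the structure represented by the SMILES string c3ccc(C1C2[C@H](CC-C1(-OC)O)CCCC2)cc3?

C17H24O2

Heavy atoms from the SMILES: 17 C, 2 O.
Implicit hydrogens by atom environment:
  6 × C: 2 H each → 12
  5 × C (aromatic): 1 H each → 5
  3 × C: 1 H each → 3
  1 × C: 3 H
  1 × C: no H
  1 × C (aromatic): no H
  1 × O: 1 H
  1 × O: no H
  Total hydrogens = 24.
Molecular formula: C17H24O2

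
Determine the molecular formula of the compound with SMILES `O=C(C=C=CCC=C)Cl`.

Heavy atoms from the SMILES: 7 C, 1 Cl, 1 O.
Implicit hydrogens by atom environment:
  3 × C: 1 H each → 3
  2 × C: 2 H each → 4
  2 × C: no H
  1 × Cl: no H
  1 × O: no H
  Total hydrogens = 7.
Molecular formula: C7H7ClO

C7H7ClO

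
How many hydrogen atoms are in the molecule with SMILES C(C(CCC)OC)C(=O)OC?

16

Hydrogens are implicit in SMILES; fill each atom to its normal valence:
  3 × C: 3 H each → 9
  3 × C: 2 H each → 6
  3 × O: no H
  1 × C: 1 H
  1 × C: no H
  Total hydrogens = 16.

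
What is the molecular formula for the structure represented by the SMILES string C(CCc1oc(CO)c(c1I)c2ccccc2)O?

Heavy atoms from the SMILES: 14 C, 1 I, 3 O.
Implicit hydrogens by atom environment:
  5 × C (aromatic): 1 H each → 5
  5 × C (aromatic): no H
  4 × C: 2 H each → 8
  2 × O: 1 H each → 2
  1 × I: no H
  1 × O (aromatic): no H
  Total hydrogens = 15.
Molecular formula: C14H15IO3

C14H15IO3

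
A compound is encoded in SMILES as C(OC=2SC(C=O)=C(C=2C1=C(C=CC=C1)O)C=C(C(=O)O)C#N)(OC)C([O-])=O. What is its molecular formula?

C18H12NO8S-

Heavy atoms from the SMILES: 18 C, 1 N, 8 O, 1 S.
Implicit hydrogens by atom environment:
  6 × C (aromatic): no H
  5 × O: no H
  4 × C (aromatic): 1 H each → 4
  4 × C: no H
  3 × C: 1 H each → 3
  2 × O: 1 H each → 2
  1 × C: 3 H
  1 × N: no H
  1 × O (charge -1): no H
  1 × S (aromatic): no H
  Total hydrogens = 12.
Net charge -1.
Molecular formula: C18H12NO8S-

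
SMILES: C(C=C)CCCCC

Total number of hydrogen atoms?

Hydrogens are implicit in SMILES; fill each atom to its normal valence:
  6 × C: 2 H each → 12
  1 × C: 3 H
  1 × C: 1 H
  Total hydrogens = 16.

16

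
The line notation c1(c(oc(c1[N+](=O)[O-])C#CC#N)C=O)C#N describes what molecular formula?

C9HN3O4

Heavy atoms from the SMILES: 9 C, 3 N, 4 O.
Implicit hydrogens by atom environment:
  4 × C (aromatic): no H
  4 × C: no H
  2 × N: no H
  2 × O: no H
  1 × C: 1 H
  1 × N (charge +1): no H
  1 × O (aromatic): no H
  1 × O (charge -1): no H
  Total hydrogens = 1.
Molecular formula: C9HN3O4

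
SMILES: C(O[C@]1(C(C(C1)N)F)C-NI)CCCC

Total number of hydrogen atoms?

20

Hydrogens are implicit in SMILES; fill each atom to its normal valence:
  6 × C: 2 H each → 12
  2 × C: 1 H each → 2
  1 × C: 3 H
  1 × C: no H
  1 × F: no H
  1 × I: no H
  1 × N: 2 H
  1 × N: 1 H
  1 × O: no H
  Total hydrogens = 20.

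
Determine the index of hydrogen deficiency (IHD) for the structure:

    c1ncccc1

Molecular formula from the SMILES: C5H5N.
DoU = (2C + 2 + N − H − X)/2 = (2·5 + 2 + 1 − 5 − 0)/2 = 8/2 = 4.
(Structurally: 1 ring(s) + 3 π bond(s) = 4.)

4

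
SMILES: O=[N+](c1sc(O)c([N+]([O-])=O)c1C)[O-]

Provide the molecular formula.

Heavy atoms from the SMILES: 5 C, 2 N, 5 O, 1 S.
Implicit hydrogens by atom environment:
  4 × C (aromatic): no H
  2 × N (charge +1): no H
  2 × O: no H
  2 × O (charge -1): no H
  1 × C: 3 H
  1 × O: 1 H
  1 × S (aromatic): no H
  Total hydrogens = 4.
Molecular formula: C5H4N2O5S

C5H4N2O5S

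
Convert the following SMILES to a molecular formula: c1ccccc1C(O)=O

C7H6O2

Heavy atoms from the SMILES: 7 C, 2 O.
Implicit hydrogens by atom environment:
  5 × C (aromatic): 1 H each → 5
  1 × C (aromatic): no H
  1 × C: no H
  1 × O: 1 H
  1 × O: no H
  Total hydrogens = 6.
Molecular formula: C7H6O2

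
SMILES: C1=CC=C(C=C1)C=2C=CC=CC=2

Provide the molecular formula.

Heavy atoms from the SMILES: 12 C.
Implicit hydrogens by atom environment:
  10 × C (aromatic): 1 H each → 10
  2 × C (aromatic): no H
  Total hydrogens = 10.
Molecular formula: C12H10

C12H10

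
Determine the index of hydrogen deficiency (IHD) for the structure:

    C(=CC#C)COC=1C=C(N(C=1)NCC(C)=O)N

Molecular formula from the SMILES: C12H15N3O2.
DoU = (2C + 2 + N − H − X)/2 = (2·12 + 2 + 3 − 15 − 0)/2 = 14/2 = 7.
(Structurally: 1 ring(s) + 6 π bond(s) = 7.)

7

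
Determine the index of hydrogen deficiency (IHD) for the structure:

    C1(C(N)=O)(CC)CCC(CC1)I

Molecular formula from the SMILES: C9H16INO.
DoU = (2C + 2 + N − H − X)/2 = (2·9 + 2 + 1 − 16 − 1)/2 = 4/2 = 2.
(Structurally: 1 ring(s) + 1 π bond(s) = 2.)

2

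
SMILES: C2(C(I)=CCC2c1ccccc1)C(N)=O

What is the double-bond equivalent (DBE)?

Molecular formula from the SMILES: C12H12INO.
DoU = (2C + 2 + N − H − X)/2 = (2·12 + 2 + 1 − 12 − 1)/2 = 14/2 = 7.
(Structurally: 2 ring(s) + 5 π bond(s) = 7.)

7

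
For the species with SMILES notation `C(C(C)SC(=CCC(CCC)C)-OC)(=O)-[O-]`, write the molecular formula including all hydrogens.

C12H21O3S-

Heavy atoms from the SMILES: 12 C, 3 O, 1 S.
Implicit hydrogens by atom environment:
  4 × C: 3 H each → 12
  3 × C: 2 H each → 6
  3 × C: 1 H each → 3
  2 × C: no H
  2 × O: no H
  1 × O (charge -1): no H
  1 × S: no H
  Total hydrogens = 21.
Net charge -1.
Molecular formula: C12H21O3S-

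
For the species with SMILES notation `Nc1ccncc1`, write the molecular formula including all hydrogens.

C5H6N2

Heavy atoms from the SMILES: 5 C, 2 N.
Implicit hydrogens by atom environment:
  4 × C (aromatic): 1 H each → 4
  1 × C (aromatic): no H
  1 × N: 2 H
  1 × N (aromatic): no H
  Total hydrogens = 6.
Molecular formula: C5H6N2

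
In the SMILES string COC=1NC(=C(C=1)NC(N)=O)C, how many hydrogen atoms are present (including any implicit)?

11

Hydrogens are implicit in SMILES; fill each atom to its normal valence:
  3 × C (aromatic): no H
  2 × C: 3 H each → 6
  2 × O: no H
  1 × C (aromatic): 1 H
  1 × C: no H
  1 × N: 2 H
  1 × N (aromatic): 1 H
  1 × N: 1 H
  Total hydrogens = 11.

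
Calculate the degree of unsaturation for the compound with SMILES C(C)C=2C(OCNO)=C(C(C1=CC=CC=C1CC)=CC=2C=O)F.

9

Molecular formula from the SMILES: C18H20FNO3.
DoU = (2C + 2 + N − H − X)/2 = (2·18 + 2 + 1 − 20 − 1)/2 = 18/2 = 9.
(Structurally: 2 ring(s) + 7 π bond(s) = 9.)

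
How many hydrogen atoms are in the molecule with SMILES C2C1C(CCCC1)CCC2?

Hydrogens are implicit in SMILES; fill each atom to its normal valence:
  8 × C: 2 H each → 16
  2 × C: 1 H each → 2
  Total hydrogens = 18.

18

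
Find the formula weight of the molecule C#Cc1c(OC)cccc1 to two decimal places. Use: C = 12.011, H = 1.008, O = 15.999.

132.16

Molecular formula: C9H8O.
M = 9×12.011 + 8×1.008 + 1×15.999 = 132.16 g/mol.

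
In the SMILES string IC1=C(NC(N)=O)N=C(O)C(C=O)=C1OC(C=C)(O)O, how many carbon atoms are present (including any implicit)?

10

The symbol for carbon appears 10 times in the SMILES.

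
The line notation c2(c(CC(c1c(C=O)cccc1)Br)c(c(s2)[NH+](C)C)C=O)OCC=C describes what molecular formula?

Heavy atoms from the SMILES: 1 Br, 19 C, 1 N, 3 O, 1 S.
Implicit hydrogens by atom environment:
  6 × C (aromatic): no H
  4 × C: 1 H each → 4
  4 × C (aromatic): 1 H each → 4
  3 × C: 2 H each → 6
  3 × O: no H
  2 × C: 3 H each → 6
  1 × Br: no H
  1 × N (charge +1): 1 H
  1 × S (aromatic): no H
  Total hydrogens = 21.
Net charge +1.
Molecular formula: C19H21BrNO3S+

C19H21BrNO3S+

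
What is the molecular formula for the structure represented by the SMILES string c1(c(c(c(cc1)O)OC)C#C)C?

C10H10O2

Heavy atoms from the SMILES: 10 C, 2 O.
Implicit hydrogens by atom environment:
  4 × C (aromatic): no H
  2 × C: 3 H each → 6
  2 × C (aromatic): 1 H each → 2
  1 × C: 1 H
  1 × C: no H
  1 × O: 1 H
  1 × O: no H
  Total hydrogens = 10.
Molecular formula: C10H10O2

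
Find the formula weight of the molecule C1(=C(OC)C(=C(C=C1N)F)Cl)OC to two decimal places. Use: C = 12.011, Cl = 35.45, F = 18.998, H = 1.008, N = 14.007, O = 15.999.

Molecular formula: C8H9ClFNO2.
M = 8×12.011 + 1×35.45 + 1×18.998 + 9×1.008 + 1×14.007 + 2×15.999 = 205.61 g/mol.

205.61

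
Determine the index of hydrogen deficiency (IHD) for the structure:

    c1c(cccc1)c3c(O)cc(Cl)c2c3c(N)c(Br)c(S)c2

Molecular formula from the SMILES: C16H11BrClNOS.
DoU = (2C + 2 + N − H − X)/2 = (2·16 + 2 + 1 − 11 − 2)/2 = 22/2 = 11.
(Structurally: 3 ring(s) + 8 π bond(s) = 11.)

11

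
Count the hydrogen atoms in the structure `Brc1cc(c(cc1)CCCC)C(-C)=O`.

15

Hydrogens are implicit in SMILES; fill each atom to its normal valence:
  3 × C: 2 H each → 6
  3 × C (aromatic): 1 H each → 3
  3 × C (aromatic): no H
  2 × C: 3 H each → 6
  1 × Br: no H
  1 × C: no H
  1 × O: no H
  Total hydrogens = 15.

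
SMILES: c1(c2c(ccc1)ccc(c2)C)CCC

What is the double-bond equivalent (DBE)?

7

Molecular formula from the SMILES: C14H16.
DoU = (2C + 2 + N − H − X)/2 = (2·14 + 2 + 0 − 16 − 0)/2 = 14/2 = 7.
(Structurally: 2 ring(s) + 5 π bond(s) = 7.)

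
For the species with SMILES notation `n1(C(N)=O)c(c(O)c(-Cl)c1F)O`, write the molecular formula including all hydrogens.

C5H4ClFN2O3

Heavy atoms from the SMILES: 5 C, 1 Cl, 1 F, 2 N, 3 O.
Implicit hydrogens by atom environment:
  4 × C (aromatic): no H
  2 × O: 1 H each → 2
  1 × C: no H
  1 × Cl: no H
  1 × F: no H
  1 × N: 2 H
  1 × N (aromatic): no H
  1 × O: no H
  Total hydrogens = 4.
Molecular formula: C5H4ClFN2O3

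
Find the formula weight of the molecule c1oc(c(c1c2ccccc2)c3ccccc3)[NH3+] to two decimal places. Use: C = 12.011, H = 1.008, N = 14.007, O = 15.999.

Molecular formula: C16H14NO+.
M = 16×12.011 + 14×1.008 + 1×14.007 + 1×15.999 = 236.29 g/mol.

236.29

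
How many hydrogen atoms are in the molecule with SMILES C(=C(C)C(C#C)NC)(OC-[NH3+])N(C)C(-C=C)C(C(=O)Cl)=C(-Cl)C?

Hydrogens are implicit in SMILES; fill each atom to its normal valence:
  6 × C: no H
  4 × C: 3 H each → 12
  4 × C: 1 H each → 4
  2 × C: 2 H each → 4
  2 × Cl: no H
  2 × O: no H
  1 × N (charge +1): 3 H
  1 × N: 1 H
  1 × N: no H
  Total hydrogens = 24.

24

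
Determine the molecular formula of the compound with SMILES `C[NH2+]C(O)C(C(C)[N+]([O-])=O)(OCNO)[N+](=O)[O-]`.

Heavy atoms from the SMILES: 6 C, 4 N, 7 O.
Implicit hydrogens by atom environment:
  3 × O: no H
  2 × C: 3 H each → 6
  2 × C: 1 H each → 2
  2 × N (charge +1): no H
  2 × O: 1 H each → 2
  2 × O (charge -1): no H
  1 × C: 2 H
  1 × C: no H
  1 × N (charge +1): 2 H
  1 × N: 1 H
  Total hydrogens = 15.
Net charge +1.
Molecular formula: C6H15N4O7+

C6H15N4O7+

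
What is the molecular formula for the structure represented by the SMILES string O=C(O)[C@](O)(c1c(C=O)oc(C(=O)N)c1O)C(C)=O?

Heavy atoms from the SMILES: 10 C, 1 N, 8 O.
Implicit hydrogens by atom environment:
  4 × C (aromatic): no H
  4 × C: no H
  4 × O: no H
  3 × O: 1 H each → 3
  1 × C: 3 H
  1 × C: 1 H
  1 × N: 2 H
  1 × O (aromatic): no H
  Total hydrogens = 9.
Molecular formula: C10H9NO8

C10H9NO8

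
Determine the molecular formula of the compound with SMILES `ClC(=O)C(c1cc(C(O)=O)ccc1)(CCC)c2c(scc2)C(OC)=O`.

Heavy atoms from the SMILES: 18 C, 1 Cl, 5 O, 1 S.
Implicit hydrogens by atom environment:
  6 × C (aromatic): 1 H each → 6
  4 × C (aromatic): no H
  4 × C: no H
  4 × O: no H
  2 × C: 3 H each → 6
  2 × C: 2 H each → 4
  1 × Cl: no H
  1 × O: 1 H
  1 × S (aromatic): no H
  Total hydrogens = 17.
Molecular formula: C18H17ClO5S

C18H17ClO5S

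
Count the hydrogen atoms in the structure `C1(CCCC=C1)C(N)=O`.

Hydrogens are implicit in SMILES; fill each atom to its normal valence:
  3 × C: 2 H each → 6
  3 × C: 1 H each → 3
  1 × C: no H
  1 × N: 2 H
  1 × O: no H
  Total hydrogens = 11.

11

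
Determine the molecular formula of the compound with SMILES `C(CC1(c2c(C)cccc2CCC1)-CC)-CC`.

Heavy atoms from the SMILES: 17 C.
Implicit hydrogens by atom environment:
  7 × C: 2 H each → 14
  3 × C: 3 H each → 9
  3 × C (aromatic): 1 H each → 3
  3 × C (aromatic): no H
  1 × C: no H
  Total hydrogens = 26.
Molecular formula: C17H26

C17H26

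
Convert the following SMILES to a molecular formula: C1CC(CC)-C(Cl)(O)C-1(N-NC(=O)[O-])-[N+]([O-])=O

C8H13ClN3O5-

Heavy atoms from the SMILES: 8 C, 1 Cl, 3 N, 5 O.
Implicit hydrogens by atom environment:
  3 × C: 2 H each → 6
  3 × C: no H
  2 × N: 1 H each → 2
  2 × O: no H
  2 × O (charge -1): no H
  1 × C: 3 H
  1 × C: 1 H
  1 × Cl: no H
  1 × N (charge +1): no H
  1 × O: 1 H
  Total hydrogens = 13.
Net charge -1.
Molecular formula: C8H13ClN3O5-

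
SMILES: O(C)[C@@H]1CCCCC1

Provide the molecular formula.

C7H14O

Heavy atoms from the SMILES: 7 C, 1 O.
Implicit hydrogens by atom environment:
  5 × C: 2 H each → 10
  1 × C: 3 H
  1 × C: 1 H
  1 × O: no H
  Total hydrogens = 14.
Molecular formula: C7H14O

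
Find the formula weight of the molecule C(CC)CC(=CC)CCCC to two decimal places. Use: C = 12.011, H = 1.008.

Molecular formula: C11H22.
M = 11×12.011 + 22×1.008 = 154.30 g/mol.

154.30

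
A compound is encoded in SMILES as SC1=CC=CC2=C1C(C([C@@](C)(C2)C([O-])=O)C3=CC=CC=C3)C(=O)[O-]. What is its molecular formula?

[C19H16O4S]2-

Heavy atoms from the SMILES: 19 C, 4 O, 1 S.
Implicit hydrogens by atom environment:
  8 × C (aromatic): 1 H each → 8
  4 × C (aromatic): no H
  3 × C: no H
  2 × C: 1 H each → 2
  2 × O: no H
  2 × O (charge -1): no H
  1 × C: 3 H
  1 × C: 2 H
  1 × S: 1 H
  Total hydrogens = 16.
Net charge -2.
Molecular formula: [C19H16O4S]2-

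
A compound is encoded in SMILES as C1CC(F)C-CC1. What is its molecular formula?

Heavy atoms from the SMILES: 6 C, 1 F.
Implicit hydrogens by atom environment:
  5 × C: 2 H each → 10
  1 × C: 1 H
  1 × F: no H
  Total hydrogens = 11.
Molecular formula: C6H11F

C6H11F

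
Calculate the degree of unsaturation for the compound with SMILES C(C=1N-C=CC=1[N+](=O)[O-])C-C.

Molecular formula from the SMILES: C7H10N2O2.
DoU = (2C + 2 + N − H − X)/2 = (2·7 + 2 + 2 − 10 − 0)/2 = 8/2 = 4.
(Structurally: 1 ring(s) + 3 π bond(s) = 4.)

4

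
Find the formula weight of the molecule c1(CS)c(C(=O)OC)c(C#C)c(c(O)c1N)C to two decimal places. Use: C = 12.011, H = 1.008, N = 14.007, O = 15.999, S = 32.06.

Molecular formula: C12H13NO3S.
M = 12×12.011 + 13×1.008 + 1×14.007 + 3×15.999 + 1×32.06 = 251.30 g/mol.

251.30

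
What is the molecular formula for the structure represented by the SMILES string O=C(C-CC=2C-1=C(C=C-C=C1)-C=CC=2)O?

Heavy atoms from the SMILES: 13 C, 2 O.
Implicit hydrogens by atom environment:
  7 × C (aromatic): 1 H each → 7
  3 × C (aromatic): no H
  2 × C: 2 H each → 4
  1 × C: no H
  1 × O: 1 H
  1 × O: no H
  Total hydrogens = 12.
Molecular formula: C13H12O2

C13H12O2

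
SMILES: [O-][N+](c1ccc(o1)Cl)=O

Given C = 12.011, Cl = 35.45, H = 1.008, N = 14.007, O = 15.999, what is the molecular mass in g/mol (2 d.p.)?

147.51

Molecular formula: C4H2ClNO3.
M = 4×12.011 + 1×35.45 + 2×1.008 + 1×14.007 + 3×15.999 = 147.51 g/mol.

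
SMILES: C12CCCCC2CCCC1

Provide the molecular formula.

Heavy atoms from the SMILES: 10 C.
Implicit hydrogens by atom environment:
  8 × C: 2 H each → 16
  2 × C: 1 H each → 2
  Total hydrogens = 18.
Molecular formula: C10H18

C10H18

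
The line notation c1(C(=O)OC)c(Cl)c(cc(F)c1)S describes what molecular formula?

Heavy atoms from the SMILES: 8 C, 1 Cl, 1 F, 2 O, 1 S.
Implicit hydrogens by atom environment:
  4 × C (aromatic): no H
  2 × C (aromatic): 1 H each → 2
  2 × O: no H
  1 × C: 3 H
  1 × C: no H
  1 × Cl: no H
  1 × F: no H
  1 × S: 1 H
  Total hydrogens = 6.
Molecular formula: C8H6ClFO2S

C8H6ClFO2S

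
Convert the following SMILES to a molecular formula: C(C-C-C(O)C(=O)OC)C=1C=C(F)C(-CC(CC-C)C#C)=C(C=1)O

Heavy atoms from the SMILES: 19 C, 1 F, 4 O.
Implicit hydrogens by atom environment:
  6 × C: 2 H each → 12
  4 × C (aromatic): no H
  3 × C: 1 H each → 3
  2 × C: 3 H each → 6
  2 × C (aromatic): 1 H each → 2
  2 × C: no H
  2 × O: 1 H each → 2
  2 × O: no H
  1 × F: no H
  Total hydrogens = 25.
Molecular formula: C19H25FO4

C19H25FO4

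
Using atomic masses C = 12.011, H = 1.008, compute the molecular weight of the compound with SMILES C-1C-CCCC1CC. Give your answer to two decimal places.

Molecular formula: C8H16.
M = 8×12.011 + 16×1.008 = 112.22 g/mol.

112.22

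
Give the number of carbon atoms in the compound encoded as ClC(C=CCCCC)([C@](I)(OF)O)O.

8

The symbol for carbon appears 8 times in the SMILES. (Cl is a single chlorine, not C + l.)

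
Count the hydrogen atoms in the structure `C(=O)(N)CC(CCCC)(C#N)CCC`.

Hydrogens are implicit in SMILES; fill each atom to its normal valence:
  6 × C: 2 H each → 12
  3 × C: no H
  2 × C: 3 H each → 6
  1 × N: 2 H
  1 × N: no H
  1 × O: no H
  Total hydrogens = 20.

20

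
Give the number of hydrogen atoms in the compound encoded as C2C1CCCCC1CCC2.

18

Hydrogens are implicit in SMILES; fill each atom to its normal valence:
  8 × C: 2 H each → 16
  2 × C: 1 H each → 2
  Total hydrogens = 18.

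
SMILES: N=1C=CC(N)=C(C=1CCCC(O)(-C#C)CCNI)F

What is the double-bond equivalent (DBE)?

Molecular formula from the SMILES: C13H17FIN3O.
DoU = (2C + 2 + N − H − X)/2 = (2·13 + 2 + 3 − 17 − 2)/2 = 12/2 = 6.
(Structurally: 1 ring(s) + 5 π bond(s) = 6.)

6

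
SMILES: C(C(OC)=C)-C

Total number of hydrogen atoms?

10

Hydrogens are implicit in SMILES; fill each atom to its normal valence:
  2 × C: 3 H each → 6
  2 × C: 2 H each → 4
  1 × C: no H
  1 × O: no H
  Total hydrogens = 10.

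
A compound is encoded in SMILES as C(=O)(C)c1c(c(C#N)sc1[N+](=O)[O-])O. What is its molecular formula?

C7H4N2O4S

Heavy atoms from the SMILES: 7 C, 2 N, 4 O, 1 S.
Implicit hydrogens by atom environment:
  4 × C (aromatic): no H
  2 × C: no H
  2 × O: no H
  1 × C: 3 H
  1 × N (charge +1): no H
  1 × N: no H
  1 × O: 1 H
  1 × O (charge -1): no H
  1 × S (aromatic): no H
  Total hydrogens = 4.
Molecular formula: C7H4N2O4S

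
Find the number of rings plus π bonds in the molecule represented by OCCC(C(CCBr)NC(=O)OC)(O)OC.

1

Molecular formula from the SMILES: C9H18BrNO5.
DoU = (2C + 2 + N − H − X)/2 = (2·9 + 2 + 1 − 18 − 1)/2 = 2/2 = 1.
(Structurally: 0 ring(s) + 1 π bond(s) = 1.)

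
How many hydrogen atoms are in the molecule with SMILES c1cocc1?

Hydrogens are implicit in SMILES; fill each atom to its normal valence:
  4 × C (aromatic): 1 H each → 4
  1 × O (aromatic): no H
  Total hydrogens = 4.

4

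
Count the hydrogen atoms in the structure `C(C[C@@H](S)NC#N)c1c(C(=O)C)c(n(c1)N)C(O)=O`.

Hydrogens are implicit in SMILES; fill each atom to its normal valence:
  3 × C (aromatic): no H
  3 × C: no H
  2 × C: 2 H each → 4
  2 × O: no H
  1 × C: 3 H
  1 × C (aromatic): 1 H
  1 × C: 1 H
  1 × N: 2 H
  1 × N: 1 H
  1 × N (aromatic): no H
  1 × N: no H
  1 × O: 1 H
  1 × S: 1 H
  Total hydrogens = 14.

14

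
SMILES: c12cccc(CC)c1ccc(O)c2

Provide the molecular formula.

C12H12O

Heavy atoms from the SMILES: 12 C, 1 O.
Implicit hydrogens by atom environment:
  6 × C (aromatic): 1 H each → 6
  4 × C (aromatic): no H
  1 × C: 3 H
  1 × C: 2 H
  1 × O: 1 H
  Total hydrogens = 12.
Molecular formula: C12H12O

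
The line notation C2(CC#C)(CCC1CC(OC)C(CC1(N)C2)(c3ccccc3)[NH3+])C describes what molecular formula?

C21H31N2O+

Heavy atoms from the SMILES: 21 C, 2 N, 1 O.
Implicit hydrogens by atom environment:
  6 × C: 2 H each → 12
  5 × C (aromatic): 1 H each → 5
  4 × C: no H
  3 × C: 1 H each → 3
  2 × C: 3 H each → 6
  1 × C (aromatic): no H
  1 × N (charge +1): 3 H
  1 × N: 2 H
  1 × O: no H
  Total hydrogens = 31.
Net charge +1.
Molecular formula: C21H31N2O+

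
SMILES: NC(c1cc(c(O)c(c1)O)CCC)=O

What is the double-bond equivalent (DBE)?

5

Molecular formula from the SMILES: C10H13NO3.
DoU = (2C + 2 + N − H − X)/2 = (2·10 + 2 + 1 − 13 − 0)/2 = 10/2 = 5.
(Structurally: 1 ring(s) + 4 π bond(s) = 5.)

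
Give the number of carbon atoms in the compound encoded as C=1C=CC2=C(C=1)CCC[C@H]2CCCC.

14

The symbol for carbon appears 14 times in the SMILES.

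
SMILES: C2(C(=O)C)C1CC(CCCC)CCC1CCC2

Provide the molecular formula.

C16H28O

Heavy atoms from the SMILES: 16 C, 1 O.
Implicit hydrogens by atom environment:
  9 × C: 2 H each → 18
  4 × C: 1 H each → 4
  2 × C: 3 H each → 6
  1 × C: no H
  1 × O: no H
  Total hydrogens = 28.
Molecular formula: C16H28O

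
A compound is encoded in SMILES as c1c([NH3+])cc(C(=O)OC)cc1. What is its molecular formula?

C8H10NO2+

Heavy atoms from the SMILES: 8 C, 1 N, 2 O.
Implicit hydrogens by atom environment:
  4 × C (aromatic): 1 H each → 4
  2 × C (aromatic): no H
  2 × O: no H
  1 × C: 3 H
  1 × C: no H
  1 × N (charge +1): 3 H
  Total hydrogens = 10.
Net charge +1.
Molecular formula: C8H10NO2+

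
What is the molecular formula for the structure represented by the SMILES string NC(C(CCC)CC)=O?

C7H15NO

Heavy atoms from the SMILES: 7 C, 1 N, 1 O.
Implicit hydrogens by atom environment:
  3 × C: 2 H each → 6
  2 × C: 3 H each → 6
  1 × C: 1 H
  1 × C: no H
  1 × N: 2 H
  1 × O: no H
  Total hydrogens = 15.
Molecular formula: C7H15NO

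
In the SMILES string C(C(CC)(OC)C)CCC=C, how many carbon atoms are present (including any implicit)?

The symbol for carbon appears 10 times in the SMILES.

10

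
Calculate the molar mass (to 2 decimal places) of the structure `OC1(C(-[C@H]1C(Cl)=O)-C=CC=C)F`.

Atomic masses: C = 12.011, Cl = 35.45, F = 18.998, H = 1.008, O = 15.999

Molecular formula: C8H8ClFO2.
M = 8×12.011 + 1×35.45 + 1×18.998 + 8×1.008 + 2×15.999 = 190.60 g/mol.

190.60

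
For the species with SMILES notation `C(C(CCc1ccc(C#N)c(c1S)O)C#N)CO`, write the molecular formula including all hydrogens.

C13H14N2O2S

Heavy atoms from the SMILES: 13 C, 2 N, 2 O, 1 S.
Implicit hydrogens by atom environment:
  4 × C: 2 H each → 8
  4 × C (aromatic): no H
  2 × C (aromatic): 1 H each → 2
  2 × C: no H
  2 × N: no H
  2 × O: 1 H each → 2
  1 × C: 1 H
  1 × S: 1 H
  Total hydrogens = 14.
Molecular formula: C13H14N2O2S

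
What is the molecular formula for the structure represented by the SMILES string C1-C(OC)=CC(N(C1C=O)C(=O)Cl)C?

C9H12ClNO3

Heavy atoms from the SMILES: 9 C, 1 Cl, 1 N, 3 O.
Implicit hydrogens by atom environment:
  4 × C: 1 H each → 4
  3 × O: no H
  2 × C: 3 H each → 6
  2 × C: no H
  1 × C: 2 H
  1 × Cl: no H
  1 × N: no H
  Total hydrogens = 12.
Molecular formula: C9H12ClNO3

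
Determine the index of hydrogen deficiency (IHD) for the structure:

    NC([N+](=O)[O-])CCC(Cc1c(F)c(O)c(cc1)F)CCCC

Molecular formula from the SMILES: C15H22F2N2O3.
DoU = (2C + 2 + N − H − X)/2 = (2·15 + 2 + 2 − 22 − 2)/2 = 10/2 = 5.
(Structurally: 1 ring(s) + 4 π bond(s) = 5.)

5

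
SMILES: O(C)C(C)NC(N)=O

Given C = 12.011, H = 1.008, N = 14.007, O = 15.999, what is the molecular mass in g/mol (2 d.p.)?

118.14

Molecular formula: C4H10N2O2.
M = 4×12.011 + 10×1.008 + 2×14.007 + 2×15.999 = 118.14 g/mol.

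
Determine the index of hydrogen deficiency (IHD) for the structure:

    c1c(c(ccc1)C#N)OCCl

6

Molecular formula from the SMILES: C8H6ClNO.
DoU = (2C + 2 + N − H − X)/2 = (2·8 + 2 + 1 − 6 − 1)/2 = 12/2 = 6.
(Structurally: 1 ring(s) + 5 π bond(s) = 6.)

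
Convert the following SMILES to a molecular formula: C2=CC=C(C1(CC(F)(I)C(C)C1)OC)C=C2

C13H16FIO

Heavy atoms from the SMILES: 13 C, 1 F, 1 I, 1 O.
Implicit hydrogens by atom environment:
  5 × C (aromatic): 1 H each → 5
  2 × C: 3 H each → 6
  2 × C: 2 H each → 4
  2 × C: no H
  1 × C: 1 H
  1 × C (aromatic): no H
  1 × F: no H
  1 × I: no H
  1 × O: no H
  Total hydrogens = 16.
Molecular formula: C13H16FIO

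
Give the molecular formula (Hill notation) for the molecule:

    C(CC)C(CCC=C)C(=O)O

C9H16O2

Heavy atoms from the SMILES: 9 C, 2 O.
Implicit hydrogens by atom environment:
  5 × C: 2 H each → 10
  2 × C: 1 H each → 2
  1 × C: 3 H
  1 × C: no H
  1 × O: 1 H
  1 × O: no H
  Total hydrogens = 16.
Molecular formula: C9H16O2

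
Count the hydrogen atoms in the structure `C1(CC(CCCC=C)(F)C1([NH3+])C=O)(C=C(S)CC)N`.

Hydrogens are implicit in SMILES; fill each atom to its normal valence:
  6 × C: 2 H each → 12
  4 × C: no H
  3 × C: 1 H each → 3
  1 × C: 3 H
  1 × F: no H
  1 × N (charge +1): 3 H
  1 × N: 2 H
  1 × O: no H
  1 × S: 1 H
  Total hydrogens = 24.

24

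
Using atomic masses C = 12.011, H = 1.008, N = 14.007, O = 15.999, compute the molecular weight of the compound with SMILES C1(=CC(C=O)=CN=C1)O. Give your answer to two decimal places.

Molecular formula: C6H5NO2.
M = 6×12.011 + 5×1.008 + 1×14.007 + 2×15.999 = 123.11 g/mol.

123.11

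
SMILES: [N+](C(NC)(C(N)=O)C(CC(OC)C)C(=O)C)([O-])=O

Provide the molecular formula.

Heavy atoms from the SMILES: 10 C, 3 N, 5 O.
Implicit hydrogens by atom environment:
  4 × C: 3 H each → 12
  4 × O: no H
  3 × C: no H
  2 × C: 1 H each → 2
  1 × C: 2 H
  1 × N: 2 H
  1 × N: 1 H
  1 × N (charge +1): no H
  1 × O (charge -1): no H
  Total hydrogens = 19.
Molecular formula: C10H19N3O5

C10H19N3O5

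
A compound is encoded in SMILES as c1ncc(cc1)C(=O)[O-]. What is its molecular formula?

Heavy atoms from the SMILES: 6 C, 1 N, 2 O.
Implicit hydrogens by atom environment:
  4 × C (aromatic): 1 H each → 4
  1 × C (aromatic): no H
  1 × C: no H
  1 × N (aromatic): no H
  1 × O: no H
  1 × O (charge -1): no H
  Total hydrogens = 4.
Net charge -1.
Molecular formula: C6H4NO2-

C6H4NO2-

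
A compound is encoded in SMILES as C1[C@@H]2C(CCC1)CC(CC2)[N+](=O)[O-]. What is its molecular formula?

C10H17NO2

Heavy atoms from the SMILES: 10 C, 1 N, 2 O.
Implicit hydrogens by atom environment:
  7 × C: 2 H each → 14
  3 × C: 1 H each → 3
  1 × N (charge +1): no H
  1 × O: no H
  1 × O (charge -1): no H
  Total hydrogens = 17.
Molecular formula: C10H17NO2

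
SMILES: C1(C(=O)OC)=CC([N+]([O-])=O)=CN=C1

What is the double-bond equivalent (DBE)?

Molecular formula from the SMILES: C7H6N2O4.
DoU = (2C + 2 + N − H − X)/2 = (2·7 + 2 + 2 − 6 − 0)/2 = 12/2 = 6.
(Structurally: 1 ring(s) + 5 π bond(s) = 6.)

6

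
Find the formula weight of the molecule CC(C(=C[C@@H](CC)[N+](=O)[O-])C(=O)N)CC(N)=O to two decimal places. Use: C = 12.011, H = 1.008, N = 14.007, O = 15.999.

243.26

Molecular formula: C10H17N3O4.
M = 10×12.011 + 17×1.008 + 3×14.007 + 4×15.999 = 243.26 g/mol.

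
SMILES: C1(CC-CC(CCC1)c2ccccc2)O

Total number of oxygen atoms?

The symbol for oxygen appears 1 time in the SMILES.

1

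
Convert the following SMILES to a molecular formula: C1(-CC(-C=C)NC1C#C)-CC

Heavy atoms from the SMILES: 10 C, 1 N.
Implicit hydrogens by atom environment:
  5 × C: 1 H each → 5
  3 × C: 2 H each → 6
  1 × C: 3 H
  1 × C: no H
  1 × N: 1 H
  Total hydrogens = 15.
Molecular formula: C10H15N

C10H15N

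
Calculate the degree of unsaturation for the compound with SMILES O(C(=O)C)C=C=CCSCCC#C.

5

Molecular formula from the SMILES: C10H12O2S.
DoU = (2C + 2 + N − H − X)/2 = (2·10 + 2 + 0 − 12 − 0)/2 = 10/2 = 5.
(Structurally: 0 ring(s) + 5 π bond(s) = 5.)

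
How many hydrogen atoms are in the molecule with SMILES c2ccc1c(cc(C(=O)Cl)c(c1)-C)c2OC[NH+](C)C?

17

Hydrogens are implicit in SMILES; fill each atom to its normal valence:
  5 × C (aromatic): 1 H each → 5
  5 × C (aromatic): no H
  3 × C: 3 H each → 9
  2 × O: no H
  1 × C: 2 H
  1 × C: no H
  1 × Cl: no H
  1 × N (charge +1): 1 H
  Total hydrogens = 17.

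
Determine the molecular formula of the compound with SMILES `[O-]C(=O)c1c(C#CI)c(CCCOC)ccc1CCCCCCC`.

C20H26IO3-

Heavy atoms from the SMILES: 20 C, 1 I, 3 O.
Implicit hydrogens by atom environment:
  9 × C: 2 H each → 18
  4 × C (aromatic): no H
  3 × C: no H
  2 × C: 3 H each → 6
  2 × C (aromatic): 1 H each → 2
  2 × O: no H
  1 × I: no H
  1 × O (charge -1): no H
  Total hydrogens = 26.
Net charge -1.
Molecular formula: C20H26IO3-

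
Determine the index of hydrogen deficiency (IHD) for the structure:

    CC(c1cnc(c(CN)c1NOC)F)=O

Molecular formula from the SMILES: C9H12FN3O2.
DoU = (2C + 2 + N − H − X)/2 = (2·9 + 2 + 3 − 12 − 1)/2 = 10/2 = 5.
(Structurally: 1 ring(s) + 4 π bond(s) = 5.)

5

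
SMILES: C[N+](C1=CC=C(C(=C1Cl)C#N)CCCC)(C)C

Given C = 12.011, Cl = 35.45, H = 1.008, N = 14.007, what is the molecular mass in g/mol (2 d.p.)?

Molecular formula: C14H20ClN2+.
M = 14×12.011 + 1×35.45 + 20×1.008 + 2×14.007 = 251.78 g/mol.

251.78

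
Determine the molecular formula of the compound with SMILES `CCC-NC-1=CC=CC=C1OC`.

C10H15NO

Heavy atoms from the SMILES: 10 C, 1 N, 1 O.
Implicit hydrogens by atom environment:
  4 × C (aromatic): 1 H each → 4
  2 × C: 3 H each → 6
  2 × C: 2 H each → 4
  2 × C (aromatic): no H
  1 × N: 1 H
  1 × O: no H
  Total hydrogens = 15.
Molecular formula: C10H15NO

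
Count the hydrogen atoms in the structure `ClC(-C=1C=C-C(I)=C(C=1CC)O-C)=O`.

10

Hydrogens are implicit in SMILES; fill each atom to its normal valence:
  4 × C (aromatic): no H
  2 × C: 3 H each → 6
  2 × C (aromatic): 1 H each → 2
  2 × O: no H
  1 × C: 2 H
  1 × C: no H
  1 × Cl: no H
  1 × I: no H
  Total hydrogens = 10.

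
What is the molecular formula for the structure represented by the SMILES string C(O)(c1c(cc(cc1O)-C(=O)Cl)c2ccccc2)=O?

C14H9ClO4

Heavy atoms from the SMILES: 14 C, 1 Cl, 4 O.
Implicit hydrogens by atom environment:
  7 × C (aromatic): 1 H each → 7
  5 × C (aromatic): no H
  2 × C: no H
  2 × O: 1 H each → 2
  2 × O: no H
  1 × Cl: no H
  Total hydrogens = 9.
Molecular formula: C14H9ClO4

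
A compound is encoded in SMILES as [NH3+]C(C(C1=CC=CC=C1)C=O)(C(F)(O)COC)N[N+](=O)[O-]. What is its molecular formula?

Heavy atoms from the SMILES: 12 C, 1 F, 3 N, 5 O.
Implicit hydrogens by atom environment:
  5 × C (aromatic): 1 H each → 5
  3 × O: no H
  2 × C: 1 H each → 2
  2 × C: no H
  1 × C: 3 H
  1 × C: 2 H
  1 × C (aromatic): no H
  1 × F: no H
  1 × N (charge +1): 3 H
  1 × N: 1 H
  1 × N (charge +1): no H
  1 × O: 1 H
  1 × O (charge -1): no H
  Total hydrogens = 17.
Net charge +1.
Molecular formula: C12H17FN3O5+

C12H17FN3O5+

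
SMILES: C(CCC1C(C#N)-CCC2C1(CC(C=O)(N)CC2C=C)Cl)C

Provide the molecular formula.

C18H27ClN2O

Heavy atoms from the SMILES: 18 C, 1 Cl, 2 N, 1 O.
Implicit hydrogens by atom environment:
  8 × C: 2 H each → 16
  6 × C: 1 H each → 6
  3 × C: no H
  1 × C: 3 H
  1 × Cl: no H
  1 × N: 2 H
  1 × N: no H
  1 × O: no H
  Total hydrogens = 27.
Molecular formula: C18H27ClN2O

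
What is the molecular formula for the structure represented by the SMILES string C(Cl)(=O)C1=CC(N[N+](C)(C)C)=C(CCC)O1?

Heavy atoms from the SMILES: 11 C, 1 Cl, 2 N, 2 O.
Implicit hydrogens by atom environment:
  4 × C: 3 H each → 12
  3 × C (aromatic): no H
  2 × C: 2 H each → 4
  1 × C (aromatic): 1 H
  1 × C: no H
  1 × Cl: no H
  1 × N: 1 H
  1 × N (charge +1): no H
  1 × O (aromatic): no H
  1 × O: no H
  Total hydrogens = 18.
Net charge +1.
Molecular formula: C11H18ClN2O2+

C11H18ClN2O2+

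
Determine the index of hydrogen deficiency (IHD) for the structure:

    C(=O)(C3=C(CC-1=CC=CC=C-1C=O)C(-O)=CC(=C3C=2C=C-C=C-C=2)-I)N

14

Molecular formula from the SMILES: C21H16INO3.
DoU = (2C + 2 + N − H − X)/2 = (2·21 + 2 + 1 − 16 − 1)/2 = 28/2 = 14.
(Structurally: 3 ring(s) + 11 π bond(s) = 14.)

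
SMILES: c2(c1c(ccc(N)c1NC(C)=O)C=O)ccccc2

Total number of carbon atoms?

The symbol for carbon appears 15 times in the SMILES. Lowercase c denotes aromatic carbon and counts toward C.

15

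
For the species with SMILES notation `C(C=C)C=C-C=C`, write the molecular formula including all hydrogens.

Heavy atoms from the SMILES: 7 C.
Implicit hydrogens by atom environment:
  4 × C: 1 H each → 4
  3 × C: 2 H each → 6
  Total hydrogens = 10.
Molecular formula: C7H10

C7H10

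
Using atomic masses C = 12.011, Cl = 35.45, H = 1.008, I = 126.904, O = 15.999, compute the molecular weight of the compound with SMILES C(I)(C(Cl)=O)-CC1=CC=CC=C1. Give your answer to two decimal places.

Molecular formula: C9H8ClIO.
M = 9×12.011 + 1×35.45 + 8×1.008 + 1×126.904 + 1×15.999 = 294.52 g/mol.

294.52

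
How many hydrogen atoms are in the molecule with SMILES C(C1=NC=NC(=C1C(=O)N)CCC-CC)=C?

Hydrogens are implicit in SMILES; fill each atom to its normal valence:
  5 × C: 2 H each → 10
  3 × C (aromatic): no H
  2 × N (aromatic): no H
  1 × C: 3 H
  1 × C (aromatic): 1 H
  1 × C: 1 H
  1 × C: no H
  1 × N: 2 H
  1 × O: no H
  Total hydrogens = 17.

17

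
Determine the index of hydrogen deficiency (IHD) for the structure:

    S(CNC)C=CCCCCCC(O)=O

Molecular formula from the SMILES: C10H19NO2S.
DoU = (2C + 2 + N − H − X)/2 = (2·10 + 2 + 1 − 19 − 0)/2 = 4/2 = 2.
(Structurally: 0 ring(s) + 2 π bond(s) = 2.)

2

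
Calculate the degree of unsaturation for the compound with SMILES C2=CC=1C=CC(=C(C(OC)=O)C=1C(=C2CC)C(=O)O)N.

9

Molecular formula from the SMILES: C15H15NO4.
DoU = (2C + 2 + N − H − X)/2 = (2·15 + 2 + 1 − 15 − 0)/2 = 18/2 = 9.
(Structurally: 2 ring(s) + 7 π bond(s) = 9.)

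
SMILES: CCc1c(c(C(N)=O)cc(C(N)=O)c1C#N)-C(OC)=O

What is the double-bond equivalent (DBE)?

9

Molecular formula from the SMILES: C13H13N3O4.
DoU = (2C + 2 + N − H − X)/2 = (2·13 + 2 + 3 − 13 − 0)/2 = 18/2 = 9.
(Structurally: 1 ring(s) + 8 π bond(s) = 9.)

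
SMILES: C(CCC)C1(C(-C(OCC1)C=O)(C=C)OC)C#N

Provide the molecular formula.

C14H21NO3

Heavy atoms from the SMILES: 14 C, 1 N, 3 O.
Implicit hydrogens by atom environment:
  6 × C: 2 H each → 12
  3 × C: 1 H each → 3
  3 × C: no H
  3 × O: no H
  2 × C: 3 H each → 6
  1 × N: no H
  Total hydrogens = 21.
Molecular formula: C14H21NO3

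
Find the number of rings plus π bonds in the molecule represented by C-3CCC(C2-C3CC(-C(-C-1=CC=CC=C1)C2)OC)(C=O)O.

7

Molecular formula from the SMILES: C18H24O3.
DoU = (2C + 2 + N − H − X)/2 = (2·18 + 2 + 0 − 24 − 0)/2 = 14/2 = 7.
(Structurally: 3 ring(s) + 4 π bond(s) = 7.)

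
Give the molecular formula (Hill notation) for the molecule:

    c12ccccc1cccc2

Heavy atoms from the SMILES: 10 C.
Implicit hydrogens by atom environment:
  8 × C (aromatic): 1 H each → 8
  2 × C (aromatic): no H
  Total hydrogens = 8.
Molecular formula: C10H8

C10H8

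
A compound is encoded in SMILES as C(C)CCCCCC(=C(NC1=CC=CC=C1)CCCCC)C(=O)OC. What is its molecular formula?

C22H35NO2

Heavy atoms from the SMILES: 22 C, 1 N, 2 O.
Implicit hydrogens by atom environment:
  10 × C: 2 H each → 20
  5 × C (aromatic): 1 H each → 5
  3 × C: 3 H each → 9
  3 × C: no H
  2 × O: no H
  1 × C (aromatic): no H
  1 × N: 1 H
  Total hydrogens = 35.
Molecular formula: C22H35NO2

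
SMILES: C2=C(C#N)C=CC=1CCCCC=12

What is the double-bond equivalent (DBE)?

7

Molecular formula from the SMILES: C11H11N.
DoU = (2C + 2 + N − H − X)/2 = (2·11 + 2 + 1 − 11 − 0)/2 = 14/2 = 7.
(Structurally: 2 ring(s) + 5 π bond(s) = 7.)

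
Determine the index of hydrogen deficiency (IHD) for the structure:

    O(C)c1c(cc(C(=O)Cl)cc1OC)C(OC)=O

Molecular formula from the SMILES: C11H11ClO5.
DoU = (2C + 2 + N − H − X)/2 = (2·11 + 2 + 0 − 11 − 1)/2 = 12/2 = 6.
(Structurally: 1 ring(s) + 5 π bond(s) = 6.)

6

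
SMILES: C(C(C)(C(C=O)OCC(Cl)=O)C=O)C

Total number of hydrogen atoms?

Hydrogens are implicit in SMILES; fill each atom to its normal valence:
  4 × O: no H
  3 × C: 1 H each → 3
  2 × C: 3 H each → 6
  2 × C: 2 H each → 4
  2 × C: no H
  1 × Cl: no H
  Total hydrogens = 13.

13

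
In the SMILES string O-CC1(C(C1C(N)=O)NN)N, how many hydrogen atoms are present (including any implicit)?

Hydrogens are implicit in SMILES; fill each atom to its normal valence:
  3 × N: 2 H each → 6
  2 × C: 1 H each → 2
  2 × C: no H
  1 × C: 2 H
  1 × N: 1 H
  1 × O: 1 H
  1 × O: no H
  Total hydrogens = 12.

12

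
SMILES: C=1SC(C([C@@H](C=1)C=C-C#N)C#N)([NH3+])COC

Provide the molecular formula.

Heavy atoms from the SMILES: 11 C, 3 N, 1 O, 1 S.
Implicit hydrogens by atom environment:
  6 × C: 1 H each → 6
  3 × C: no H
  2 × N: no H
  1 × C: 3 H
  1 × C: 2 H
  1 × N (charge +1): 3 H
  1 × O: no H
  1 × S: no H
  Total hydrogens = 14.
Net charge +1.
Molecular formula: C11H14N3OS+

C11H14N3OS+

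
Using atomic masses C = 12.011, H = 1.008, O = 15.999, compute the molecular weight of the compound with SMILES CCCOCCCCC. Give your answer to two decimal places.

Molecular formula: C8H18O.
M = 8×12.011 + 18×1.008 + 1×15.999 = 130.23 g/mol.

130.23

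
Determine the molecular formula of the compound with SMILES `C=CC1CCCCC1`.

C8H14

Heavy atoms from the SMILES: 8 C.
Implicit hydrogens by atom environment:
  6 × C: 2 H each → 12
  2 × C: 1 H each → 2
  Total hydrogens = 14.
Molecular formula: C8H14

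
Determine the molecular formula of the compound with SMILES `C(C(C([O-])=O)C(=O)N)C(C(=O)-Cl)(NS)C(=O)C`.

Heavy atoms from the SMILES: 8 C, 1 Cl, 2 N, 5 O, 1 S.
Implicit hydrogens by atom environment:
  5 × C: no H
  4 × O: no H
  1 × C: 3 H
  1 × C: 2 H
  1 × C: 1 H
  1 × Cl: no H
  1 × N: 2 H
  1 × N: 1 H
  1 × O (charge -1): no H
  1 × S: 1 H
  Total hydrogens = 10.
Net charge -1.
Molecular formula: C8H10ClN2O5S-

C8H10ClN2O5S-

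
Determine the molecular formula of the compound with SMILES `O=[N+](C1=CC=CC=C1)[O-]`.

Heavy atoms from the SMILES: 6 C, 1 N, 2 O.
Implicit hydrogens by atom environment:
  5 × C (aromatic): 1 H each → 5
  1 × C (aromatic): no H
  1 × N (charge +1): no H
  1 × O: no H
  1 × O (charge -1): no H
  Total hydrogens = 5.
Molecular formula: C6H5NO2

C6H5NO2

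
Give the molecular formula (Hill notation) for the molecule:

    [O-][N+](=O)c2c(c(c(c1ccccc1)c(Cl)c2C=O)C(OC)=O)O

C15H10ClNO6

Heavy atoms from the SMILES: 15 C, 1 Cl, 1 N, 6 O.
Implicit hydrogens by atom environment:
  7 × C (aromatic): no H
  5 × C (aromatic): 1 H each → 5
  4 × O: no H
  1 × C: 3 H
  1 × C: 1 H
  1 × C: no H
  1 × Cl: no H
  1 × N (charge +1): no H
  1 × O: 1 H
  1 × O (charge -1): no H
  Total hydrogens = 10.
Molecular formula: C15H10ClNO6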